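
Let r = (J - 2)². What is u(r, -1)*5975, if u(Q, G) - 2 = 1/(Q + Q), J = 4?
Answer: 101575/8 ≈ 12697.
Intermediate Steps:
r = 4 (r = (4 - 2)² = 2² = 4)
u(Q, G) = 2 + 1/(2*Q) (u(Q, G) = 2 + 1/(Q + Q) = 2 + 1/(2*Q))
u(r, -1)*5975 = (2 + (½)/4)*5975 = (2 + (½)*(¼))*5975 = (2 + ⅛)*5975 = (17/8)*5975 = 101575/8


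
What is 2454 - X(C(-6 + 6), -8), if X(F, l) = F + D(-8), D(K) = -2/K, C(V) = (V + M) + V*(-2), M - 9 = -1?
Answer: 9783/4 ≈ 2445.8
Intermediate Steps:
M = 8 (M = 9 - 1 = 8)
C(V) = 8 - V (C(V) = (V + 8) + V*(-2) = (8 + V) - 2*V = 8 - V)
X(F, l) = ¼ + F (X(F, l) = F - 2/(-8) = F - 2*(-⅛) = F + ¼ = ¼ + F)
2454 - X(C(-6 + 6), -8) = 2454 - (¼ + (8 - (-6 + 6))) = 2454 - (¼ + (8 - 1*0)) = 2454 - (¼ + (8 + 0)) = 2454 - (¼ + 8) = 2454 - 1*33/4 = 2454 - 33/4 = 9783/4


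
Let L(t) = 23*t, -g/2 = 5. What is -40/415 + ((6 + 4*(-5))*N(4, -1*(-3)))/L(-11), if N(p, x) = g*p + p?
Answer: -43856/20999 ≈ -2.0885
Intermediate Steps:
g = -10 (g = -2*5 = -10)
N(p, x) = -9*p (N(p, x) = -10*p + p = -9*p)
-40/415 + ((6 + 4*(-5))*N(4, -1*(-3)))/L(-11) = -40/415 + ((6 + 4*(-5))*(-9*4))/((23*(-11))) = -40*1/415 + ((6 - 20)*(-36))/(-253) = -8/83 - 14*(-36)*(-1/253) = -8/83 + 504*(-1/253) = -8/83 - 504/253 = -43856/20999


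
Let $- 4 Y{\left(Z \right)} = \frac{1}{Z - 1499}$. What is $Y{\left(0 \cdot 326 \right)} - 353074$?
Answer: $- \frac{2117031703}{5996} \approx -3.5307 \cdot 10^{5}$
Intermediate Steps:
$Y{\left(Z \right)} = - \frac{1}{4 \left(-1499 + Z\right)}$ ($Y{\left(Z \right)} = - \frac{1}{4 \left(Z - 1499\right)} = - \frac{1}{4 \left(-1499 + Z\right)}$)
$Y{\left(0 \cdot 326 \right)} - 353074 = - \frac{1}{-5996 + 4 \cdot 0 \cdot 326} - 353074 = - \frac{1}{-5996 + 4 \cdot 0} - 353074 = - \frac{1}{-5996 + 0} - 353074 = - \frac{1}{-5996} - 353074 = \left(-1\right) \left(- \frac{1}{5996}\right) - 353074 = \frac{1}{5996} - 353074 = - \frac{2117031703}{5996}$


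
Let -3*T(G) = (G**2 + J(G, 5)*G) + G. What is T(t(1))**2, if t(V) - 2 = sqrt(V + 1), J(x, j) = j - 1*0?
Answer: 524/9 + 40*sqrt(2) ≈ 114.79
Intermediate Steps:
J(x, j) = j (J(x, j) = j + 0 = j)
t(V) = 2 + sqrt(1 + V) (t(V) = 2 + sqrt(V + 1) = 2 + sqrt(1 + V))
T(G) = -2*G - G**2/3 (T(G) = -((G**2 + 5*G) + G)/3 = -(G**2 + 6*G)/3 = -2*G - G**2/3)
T(t(1))**2 = (-(2 + sqrt(1 + 1))*(6 + (2 + sqrt(1 + 1)))/3)**2 = (-(2 + sqrt(2))*(6 + (2 + sqrt(2)))/3)**2 = (-(2 + sqrt(2))*(8 + sqrt(2))/3)**2 = (2 + sqrt(2))**2*(8 + sqrt(2))**2/9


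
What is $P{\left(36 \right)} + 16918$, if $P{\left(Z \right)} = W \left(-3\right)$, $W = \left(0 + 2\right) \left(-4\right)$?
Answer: $16942$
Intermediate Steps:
$W = -8$ ($W = 2 \left(-4\right) = -8$)
$P{\left(Z \right)} = 24$ ($P{\left(Z \right)} = \left(-8\right) \left(-3\right) = 24$)
$P{\left(36 \right)} + 16918 = 24 + 16918 = 16942$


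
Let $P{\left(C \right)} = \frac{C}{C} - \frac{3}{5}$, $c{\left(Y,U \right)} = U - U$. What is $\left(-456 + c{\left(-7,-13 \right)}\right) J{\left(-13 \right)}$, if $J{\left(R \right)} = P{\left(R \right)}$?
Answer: $- \frac{912}{5} \approx -182.4$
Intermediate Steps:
$c{\left(Y,U \right)} = 0$
$P{\left(C \right)} = \frac{2}{5}$ ($P{\left(C \right)} = 1 - \frac{3}{5} = \frac{2}{5}$)
$J{\left(R \right)} = \frac{2}{5}$
$\left(-456 + c{\left(-7,-13 \right)}\right) J{\left(-13 \right)} = \left(-456 + 0\right) \frac{2}{5} = \left(-456\right) \frac{2}{5} = - \frac{912}{5}$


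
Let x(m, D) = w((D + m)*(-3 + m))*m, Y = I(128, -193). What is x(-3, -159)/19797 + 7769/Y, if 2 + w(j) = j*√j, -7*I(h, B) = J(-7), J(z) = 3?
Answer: -358873411/19797 - 17496*√3/6599 ≈ -18132.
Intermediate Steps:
I(h, B) = -3/7 (I(h, B) = -⅐*3 = -3/7)
w(j) = -2 + j^(3/2) (w(j) = -2 + j*√j = -2 + j^(3/2))
Y = -3/7 ≈ -0.42857
x(m, D) = m*(-2 + ((-3 + m)*(D + m))^(3/2)) (x(m, D) = (-2 + ((D + m)*(-3 + m))^(3/2))*m = (-2 + ((-3 + m)*(D + m))^(3/2))*m = m*(-2 + ((-3 + m)*(D + m))^(3/2)))
x(-3, -159)/19797 + 7769/Y = -3*(-2 + ((-3)² - 3*(-159) - 3*(-3) - 159*(-3))^(3/2))/19797 + 7769/(-3/7) = -3*(-2 + (9 + 477 + 9 + 477)^(3/2))*(1/19797) + 7769*(-7/3) = -3*(-2 + 972^(3/2))*(1/19797) - 54383/3 = -3*(-2 + 17496*√3)*(1/19797) - 54383/3 = (6 - 52488*√3)*(1/19797) - 54383/3 = (2/6599 - 17496*√3/6599) - 54383/3 = -358873411/19797 - 17496*√3/6599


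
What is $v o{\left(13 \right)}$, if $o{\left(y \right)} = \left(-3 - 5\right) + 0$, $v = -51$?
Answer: $408$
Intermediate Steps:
$o{\left(y \right)} = -8$ ($o{\left(y \right)} = -8 + 0 = -8$)
$v o{\left(13 \right)} = \left(-51\right) \left(-8\right) = 408$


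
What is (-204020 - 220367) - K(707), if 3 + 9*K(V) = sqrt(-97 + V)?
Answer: -1273160/3 - sqrt(610)/9 ≈ -4.2439e+5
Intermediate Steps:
K(V) = -1/3 + sqrt(-97 + V)/9
(-204020 - 220367) - K(707) = (-204020 - 220367) - (-1/3 + sqrt(-97 + 707)/9) = -424387 - (-1/3 + sqrt(610)/9) = -424387 + (1/3 - sqrt(610)/9) = -1273160/3 - sqrt(610)/9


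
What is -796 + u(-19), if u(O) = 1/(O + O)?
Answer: -30249/38 ≈ -796.03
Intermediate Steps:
u(O) = 1/(2*O)
-796 + u(-19) = -796 + (½)/(-19) = -796 + (½)*(-1/19) = -796 - 1/38 = -30249/38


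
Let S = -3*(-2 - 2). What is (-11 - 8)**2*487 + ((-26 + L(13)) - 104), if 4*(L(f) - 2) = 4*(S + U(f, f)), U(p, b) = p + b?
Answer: 175717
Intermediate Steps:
S = 12 (S = -3*(-4) = 12)
U(p, b) = b + p
L(f) = 14 + 2*f (L(f) = 2 + (4*(12 + (f + f)))/4 = 2 + (4*(12 + 2*f))/4 = 2 + (48 + 8*f)/4 = 2 + (12 + 2*f) = 14 + 2*f)
(-11 - 8)**2*487 + ((-26 + L(13)) - 104) = (-11 - 8)**2*487 + ((-26 + (14 + 2*13)) - 104) = (-19)**2*487 + ((-26 + (14 + 26)) - 104) = 361*487 + ((-26 + 40) - 104) = 175807 + (14 - 104) = 175807 - 90 = 175717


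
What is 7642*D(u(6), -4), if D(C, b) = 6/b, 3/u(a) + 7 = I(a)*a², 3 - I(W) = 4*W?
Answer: -11463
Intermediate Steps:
I(W) = 3 - 4*W
u(a) = 3/(-7 + a²*(3 - 4*a)) (u(a) = 3/(-7 + (3 - 4*a)*a²) = 3/(-7 + a²*(3 - 4*a)))
7642*D(u(6), -4) = 7642*(6/(-4)) = 7642*(6*(-¼)) = 7642*(-3/2) = -11463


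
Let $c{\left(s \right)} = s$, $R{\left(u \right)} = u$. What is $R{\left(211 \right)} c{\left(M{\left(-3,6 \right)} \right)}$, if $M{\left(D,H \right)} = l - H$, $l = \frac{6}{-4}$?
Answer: $- \frac{3165}{2} \approx -1582.5$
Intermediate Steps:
$l = - \frac{3}{2}$ ($l = 6 \left(- \frac{1}{4}\right) = - \frac{3}{2} \approx -1.5$)
$M{\left(D,H \right)} = - \frac{3}{2} - H$
$R{\left(211 \right)} c{\left(M{\left(-3,6 \right)} \right)} = 211 \left(- \frac{3}{2} - 6\right) = 211 \left(- \frac{15}{2}\right) = - \frac{3165}{2}$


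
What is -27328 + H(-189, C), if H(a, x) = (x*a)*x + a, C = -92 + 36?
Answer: -620221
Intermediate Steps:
C = -56
H(a, x) = a + a*x² (H(a, x) = (a*x)*x + a = a*x² + a = a + a*x²)
-27328 + H(-189, C) = -27328 - 189*(1 + (-56)²) = -27328 - 189*(1 + 3136) = -27328 - 189*3137 = -27328 - 592893 = -620221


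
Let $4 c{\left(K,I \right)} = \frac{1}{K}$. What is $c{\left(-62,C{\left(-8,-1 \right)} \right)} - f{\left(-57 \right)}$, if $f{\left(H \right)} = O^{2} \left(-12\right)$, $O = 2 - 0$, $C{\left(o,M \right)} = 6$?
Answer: $\frac{11903}{248} \approx 47.996$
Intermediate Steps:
$O = 2$ ($O = 2 + 0 = 2$)
$c{\left(K,I \right)} = \frac{1}{4 K}$
$f{\left(H \right)} = -48$ ($f{\left(H \right)} = 2^{2} \left(-12\right) = 4 \left(-12\right) = -48$)
$c{\left(-62,C{\left(-8,-1 \right)} \right)} - f{\left(-57 \right)} = \frac{1}{4 \left(-62\right)} - -48 = \frac{1}{4} \left(- \frac{1}{62}\right) + 48 = - \frac{1}{248} + 48 = \frac{11903}{248}$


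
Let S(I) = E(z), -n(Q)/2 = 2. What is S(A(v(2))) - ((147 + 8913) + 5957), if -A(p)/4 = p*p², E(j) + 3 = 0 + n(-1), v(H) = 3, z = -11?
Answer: -15024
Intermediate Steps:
n(Q) = -4 (n(Q) = -2*2 = -4)
E(j) = -7 (E(j) = -3 + (0 - 4) = -3 - 4 = -7)
A(p) = -4*p³ (A(p) = -4*p*p² = -4*p³)
S(I) = -7
S(A(v(2))) - ((147 + 8913) + 5957) = -7 - ((147 + 8913) + 5957) = -7 - (9060 + 5957) = -7 - 1*15017 = -7 - 15017 = -15024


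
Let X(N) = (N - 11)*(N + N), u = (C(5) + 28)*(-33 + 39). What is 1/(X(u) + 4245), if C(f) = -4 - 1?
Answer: 1/39297 ≈ 2.5447e-5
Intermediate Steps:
C(f) = -5
u = 138 (u = (-5 + 28)*(-33 + 39) = 23*6 = 138)
X(N) = 2*N*(-11 + N) (X(N) = (-11 + N)*(2*N) = 2*N*(-11 + N))
1/(X(u) + 4245) = 1/(2*138*(-11 + 138) + 4245) = 1/(2*138*127 + 4245) = 1/(35052 + 4245) = 1/39297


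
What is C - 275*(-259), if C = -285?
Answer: 70940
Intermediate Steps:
C - 275*(-259) = -285 - 275*(-259) = -285 + 71225 = 70940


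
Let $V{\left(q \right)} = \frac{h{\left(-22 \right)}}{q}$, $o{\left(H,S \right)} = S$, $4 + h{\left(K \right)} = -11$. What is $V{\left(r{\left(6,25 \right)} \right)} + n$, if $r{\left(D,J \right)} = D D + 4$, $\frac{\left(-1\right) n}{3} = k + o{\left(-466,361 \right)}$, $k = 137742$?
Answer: $- \frac{3314475}{8} \approx -4.1431 \cdot 10^{5}$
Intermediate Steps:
$h{\left(K \right)} = -15$ ($h{\left(K \right)} = -4 - 11 = -15$)
$n = -414309$ ($n = - 3 \left(137742 + 361\right) = \left(-3\right) 138103 = -414309$)
$r{\left(D,J \right)} = 4 + D^{2}$ ($r{\left(D,J \right)} = D^{2} + 4 = 4 + D^{2}$)
$V{\left(q \right)} = - \frac{15}{q}$
$V{\left(r{\left(6,25 \right)} \right)} + n = - \frac{15}{4 + 6^{2}} - 414309 = - \frac{15}{4 + 36} - 414309 = - \frac{15}{40} - 414309 = \left(-15\right) \frac{1}{40} - 414309 = - \frac{3}{8} - 414309 = - \frac{3314475}{8}$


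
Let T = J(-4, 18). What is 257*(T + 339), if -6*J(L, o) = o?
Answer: 86352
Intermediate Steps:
J(L, o) = -o/6
T = -3 (T = -⅙*18 = -3)
257*(T + 339) = 257*(-3 + 339) = 257*336 = 86352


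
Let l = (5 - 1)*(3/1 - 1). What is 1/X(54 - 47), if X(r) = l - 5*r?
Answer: -1/27 ≈ -0.037037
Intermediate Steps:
l = 8 (l = 4*(3*1 - 1) = 4*(3 - 1) = 4*2 = 8)
X(r) = 8 - 5*r
1/X(54 - 47) = 1/(8 - 5*(54 - 47)) = 1/(8 - 5*7) = 1/(8 - 35) = 1/(-27) = -1/27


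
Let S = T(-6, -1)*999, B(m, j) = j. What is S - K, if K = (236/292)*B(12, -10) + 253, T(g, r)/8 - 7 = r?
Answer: 3482617/73 ≈ 47707.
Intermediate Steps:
T(g, r) = 56 + 8*r
S = 47952 (S = (56 + 8*(-1))*999 = (56 - 8)*999 = 48*999 = 47952)
K = 17879/73 (K = (236/292)*(-10) + 253 = (236*(1/292))*(-10) + 253 = (59/73)*(-10) + 253 = -590/73 + 253 = 17879/73 ≈ 244.92)
S - K = 47952 - 1*17879/73 = 47952 - 17879/73 = 3482617/73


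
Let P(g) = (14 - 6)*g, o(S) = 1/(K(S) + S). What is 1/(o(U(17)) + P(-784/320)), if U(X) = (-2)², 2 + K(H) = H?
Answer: -30/583 ≈ -0.051458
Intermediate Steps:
K(H) = -2 + H
U(X) = 4
o(S) = 1/(-2 + 2*S) (o(S) = 1/((-2 + S) + S) = 1/(-2 + 2*S))
P(g) = 8*g
1/(o(U(17)) + P(-784/320)) = 1/(1/(2*(-1 + 4)) + 8*(-784/320)) = 1/((½)/3 + 8*(-784*1/320)) = 1/((½)*(⅓) + 8*(-49/20)) = 1/(⅙ - 98/5) = 1/(-583/30) = -30/583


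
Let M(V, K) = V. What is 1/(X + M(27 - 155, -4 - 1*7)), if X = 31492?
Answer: 1/31364 ≈ 3.1884e-5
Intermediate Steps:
1/(X + M(27 - 155, -4 - 1*7)) = 1/(31492 + (27 - 155)) = 1/(31492 - 128) = 1/31364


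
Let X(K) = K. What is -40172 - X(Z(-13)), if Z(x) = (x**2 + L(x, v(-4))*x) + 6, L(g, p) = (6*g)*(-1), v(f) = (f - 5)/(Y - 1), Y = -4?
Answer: -39333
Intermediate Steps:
v(f) = 1 - f/5 (v(f) = (f - 5)/(-4 - 1) = (-5 + f)/(-5) = (-5 + f)*(-1/5) = 1 - f/5)
L(g, p) = -6*g
Z(x) = 6 - 5*x**2 (Z(x) = (x**2 + (-6*x)*x) + 6 = (x**2 - 6*x**2) + 6 = -5*x**2 + 6 = 6 - 5*x**2)
-40172 - X(Z(-13)) = -40172 - (6 - 5*(-13)**2) = -40172 - (6 - 5*169) = -40172 - (6 - 845) = -40172 - 1*(-839) = -40172 + 839 = -39333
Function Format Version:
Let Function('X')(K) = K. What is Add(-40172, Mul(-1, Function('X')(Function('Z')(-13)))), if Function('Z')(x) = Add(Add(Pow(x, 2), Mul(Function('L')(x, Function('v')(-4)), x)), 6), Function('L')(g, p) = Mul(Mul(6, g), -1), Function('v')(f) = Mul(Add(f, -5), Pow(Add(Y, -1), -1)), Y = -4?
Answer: -39333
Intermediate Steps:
Function('v')(f) = Add(1, Mul(Rational(-1, 5), f)) (Function('v')(f) = Mul(Add(f, -5), Pow(Add(-4, -1), -1)) = Mul(Add(-5, f), Pow(-5, -1)) = Mul(Add(-5, f), Rational(-1, 5)) = Add(1, Mul(Rational(-1, 5), f)))
Function('L')(g, p) = Mul(-6, g)
Function('Z')(x) = Add(6, Mul(-5, Pow(x, 2))) (Function('Z')(x) = Add(Add(Pow(x, 2), Mul(Mul(-6, x), x)), 6) = Add(Add(Pow(x, 2), Mul(-6, Pow(x, 2))), 6) = Add(Mul(-5, Pow(x, 2)), 6) = Add(6, Mul(-5, Pow(x, 2))))
Add(-40172, Mul(-1, Function('X')(Function('Z')(-13)))) = Add(-40172, Mul(-1, Add(6, Mul(-5, Pow(-13, 2))))) = Add(-40172, Mul(-1, Add(6, Mul(-5, 169)))) = Add(-40172, Mul(-1, Add(6, -845))) = Add(-40172, Mul(-1, -839)) = Add(-40172, 839) = -39333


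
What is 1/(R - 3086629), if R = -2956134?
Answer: -1/6042763 ≈ -1.6549e-7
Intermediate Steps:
1/(R - 3086629) = 1/(-2956134 - 3086629) = 1/(-6042763) = -1/6042763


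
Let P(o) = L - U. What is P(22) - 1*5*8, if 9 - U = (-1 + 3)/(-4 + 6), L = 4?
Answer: -44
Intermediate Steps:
U = 8 (U = 9 - (-1 + 3)/(-4 + 6) = 9 - 2/2 = 9 - 1*1 = 9 - 1 = 8)
P(o) = -4 (P(o) = 4 - 1*8 = 4 - 8 = -4)
P(22) - 1*5*8 = -4 - 1*5*8 = -4 - 5*8 = -4 - 1*40 = -4 - 40 = -44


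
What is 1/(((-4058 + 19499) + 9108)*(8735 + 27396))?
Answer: 1/886979919 ≈ 1.1274e-9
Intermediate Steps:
1/(((-4058 + 19499) + 9108)*(8735 + 27396)) = 1/((15441 + 9108)*36131) = 1/(24549*36131) = 1/886979919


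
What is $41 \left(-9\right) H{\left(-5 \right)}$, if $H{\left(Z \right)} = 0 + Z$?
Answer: $1845$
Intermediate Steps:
$H{\left(Z \right)} = Z$
$41 \left(-9\right) H{\left(-5 \right)} = 41 \left(-9\right) \left(-5\right) = \left(-369\right) \left(-5\right) = 1845$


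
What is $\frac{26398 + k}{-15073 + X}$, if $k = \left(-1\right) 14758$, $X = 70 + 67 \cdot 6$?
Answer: $- \frac{3880}{4867} \approx -0.79721$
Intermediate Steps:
$X = 472$ ($X = 70 + 402 = 472$)
$k = -14758$
$\frac{26398 + k}{-15073 + X} = \frac{26398 - 14758}{-15073 + 472} = \frac{11640}{-14601} = 11640 \left(- \frac{1}{14601}\right) = - \frac{3880}{4867}$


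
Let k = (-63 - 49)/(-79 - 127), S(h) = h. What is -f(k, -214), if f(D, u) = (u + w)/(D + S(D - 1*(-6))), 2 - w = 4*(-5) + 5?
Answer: 20291/730 ≈ 27.796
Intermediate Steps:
w = 17 (w = 2 - (4*(-5) + 5) = 2 - (-20 + 5) = 2 - 1*(-15) = 2 + 15 = 17)
k = 56/103 (k = -112/(-206) = -112*(-1/206) = 56/103 ≈ 0.54369)
f(D, u) = (17 + u)/(6 + 2*D) (f(D, u) = (u + 17)/(D + (D - 1*(-6))) = (17 + u)/(D + (D + 6)) = (17 + u)/(D + (6 + D)) = (17 + u)/(6 + 2*D))
-f(k, -214) = -(17 - 214)/(2*(3 + 56/103)) = -(-197)/(2*365/103) = -103*(-197)/(2*365) = -1*(-20291/730) = 20291/730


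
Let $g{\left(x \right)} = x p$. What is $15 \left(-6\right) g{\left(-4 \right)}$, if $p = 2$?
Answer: $720$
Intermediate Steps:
$g{\left(x \right)} = 2 x$ ($g{\left(x \right)} = x 2 = 2 x$)
$15 \left(-6\right) g{\left(-4 \right)} = 15 \left(-6\right) 2 \left(-4\right) = \left(-90\right) \left(-8\right) = 720$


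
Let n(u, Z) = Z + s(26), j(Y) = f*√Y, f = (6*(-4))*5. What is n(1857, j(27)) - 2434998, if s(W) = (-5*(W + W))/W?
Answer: -2435008 - 360*√3 ≈ -2.4356e+6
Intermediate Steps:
f = -120 (f = -24*5 = -120)
s(W) = -10 (s(W) = (-10*W)/W = -10)
j(Y) = -120*√Y
n(u, Z) = -10 + Z (n(u, Z) = Z - 10 = -10 + Z)
n(1857, j(27)) - 2434998 = (-10 - 360*√3) - 2434998 = -2435008 - 360*√3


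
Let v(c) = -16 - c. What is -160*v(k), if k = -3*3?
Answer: 1120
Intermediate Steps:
k = -9
-160*v(k) = -160*(-16 - 1*(-9)) = -160*(-16 + 9) = -160*(-7) = 1120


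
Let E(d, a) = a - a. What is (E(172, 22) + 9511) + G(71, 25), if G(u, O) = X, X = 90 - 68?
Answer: 9533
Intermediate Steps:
E(d, a) = 0
X = 22
G(u, O) = 22
(E(172, 22) + 9511) + G(71, 25) = (0 + 9511) + 22 = 9511 + 22 = 9533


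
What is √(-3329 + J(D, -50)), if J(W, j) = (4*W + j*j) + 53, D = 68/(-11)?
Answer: 2*I*√24222/11 ≈ 28.297*I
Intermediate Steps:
D = -68/11 (D = 68*(-1/11) = -68/11 ≈ -6.1818)
J(W, j) = 53 + j² + 4*W (J(W, j) = (4*W + j²) + 53 = (j² + 4*W) + 53 = 53 + j² + 4*W)
√(-3329 + J(D, -50)) = √(-3329 + (53 + (-50)² + 4*(-68/11))) = √(-3329 + (53 + 2500 - 272/11)) = √(-3329 + 27811/11) = √(-8808/11) = 2*I*√24222/11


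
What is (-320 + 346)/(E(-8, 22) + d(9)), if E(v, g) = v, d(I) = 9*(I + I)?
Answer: 13/77 ≈ 0.16883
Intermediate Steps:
d(I) = 18*I (d(I) = 9*(2*I) = 18*I)
(-320 + 346)/(E(-8, 22) + d(9)) = (-320 + 346)/(-8 + 18*9) = 26/(-8 + 162) = 26/154 = 26*(1/154) = 13/77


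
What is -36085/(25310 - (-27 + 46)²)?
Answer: -36085/24949 ≈ -1.4464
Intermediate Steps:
-36085/(25310 - (-27 + 46)²) = -36085/(25310 - 1*19²) = -36085/(25310 - 1*361) = -36085/(25310 - 361) = -36085/24949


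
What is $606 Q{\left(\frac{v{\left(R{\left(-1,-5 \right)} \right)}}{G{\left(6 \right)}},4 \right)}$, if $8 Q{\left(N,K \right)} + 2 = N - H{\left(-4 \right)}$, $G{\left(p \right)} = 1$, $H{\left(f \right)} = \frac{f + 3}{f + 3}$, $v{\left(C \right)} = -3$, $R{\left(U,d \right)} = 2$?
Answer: $- \frac{909}{2} \approx -454.5$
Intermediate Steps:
$H{\left(f \right)} = 1$ ($H{\left(f \right)} = \frac{3 + f}{3 + f} = 1$)
$Q{\left(N,K \right)} = - \frac{3}{8} + \frac{N}{8}$ ($Q{\left(N,K \right)} = - \frac{1}{4} + \frac{N - 1}{8} = - \frac{1}{4} + \frac{-1 + N}{8} = - \frac{1}{4} + \left(- \frac{1}{8} + \frac{N}{8}\right) = - \frac{3}{8} + \frac{N}{8}$)
$606 Q{\left(\frac{v{\left(R{\left(-1,-5 \right)} \right)}}{G{\left(6 \right)}},4 \right)} = 606 \left(- \frac{3}{8} + \frac{\left(-3\right) 1^{-1}}{8}\right) = 606 \left(- \frac{3}{8} + \frac{\left(-3\right) 1}{8}\right) = 606 \left(- \frac{3}{8} + \frac{1}{8} \left(-3\right)\right) = 606 \left(- \frac{3}{8} - \frac{3}{8}\right) = 606 \left(- \frac{3}{4}\right) = - \frac{909}{2}$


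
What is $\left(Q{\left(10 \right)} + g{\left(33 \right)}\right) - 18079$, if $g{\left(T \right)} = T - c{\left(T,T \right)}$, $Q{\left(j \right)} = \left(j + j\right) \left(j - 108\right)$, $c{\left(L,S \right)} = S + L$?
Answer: $-20072$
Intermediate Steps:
$c{\left(L,S \right)} = L + S$
$Q{\left(j \right)} = 2 j \left(-108 + j\right)$
$g{\left(T \right)} = - T$ ($g{\left(T \right)} = T - \left(T + T\right) = T - 2 T = - T$)
$\left(Q{\left(10 \right)} + g{\left(33 \right)}\right) - 18079 = \left(2 \cdot 10 \left(-108 + 10\right) - 33\right) - 18079 = \left(2 \cdot 10 \left(-98\right) - 33\right) - 18079 = \left(-1960 - 33\right) - 18079 = -1993 - 18079 = -20072$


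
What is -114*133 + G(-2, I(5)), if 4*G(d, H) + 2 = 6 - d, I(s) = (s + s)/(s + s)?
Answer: -30321/2 ≈ -15161.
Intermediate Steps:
I(s) = 1 (I(s) = (2*s)/((2*s)) = (2*s)*(1/(2*s)) = 1)
G(d, H) = 1 - d/4 (G(d, H) = -½ + (6 - d)/4 = -½ + (3/2 - d/4) = 1 - d/4)
-114*133 + G(-2, I(5)) = -114*133 + (1 - ¼*(-2)) = -15162 + (1 + ½) = -15162 + 3/2 = -30321/2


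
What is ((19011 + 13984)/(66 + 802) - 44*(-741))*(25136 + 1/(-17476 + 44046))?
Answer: 18922755460053107/23062760 ≈ 8.2049e+8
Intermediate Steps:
((19011 + 13984)/(66 + 802) - 44*(-741))*(25136 + 1/(-17476 + 44046)) = (32995/868 + 32604)*(25136 + 1/26570) = (32995*(1/868) + 32604)*(25136 + 1/26570) = (32995/868 + 32604)*(667863521/26570) = (28333267/868)*(667863521/26570) = 18922755460053107/23062760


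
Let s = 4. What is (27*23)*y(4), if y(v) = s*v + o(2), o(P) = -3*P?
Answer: 6210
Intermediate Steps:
y(v) = -6 + 4*v (y(v) = 4*v - 3*2 = 4*v - 6 = -6 + 4*v)
(27*23)*y(4) = (27*23)*(-6 + 4*4) = 621*(-6 + 16) = 621*10 = 6210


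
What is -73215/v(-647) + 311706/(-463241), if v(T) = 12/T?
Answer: 7314590356611/1852964 ≈ 3.9475e+6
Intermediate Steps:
-73215/v(-647) + 311706/(-463241) = -73215/(12/(-647)) + 311706/(-463241) = -73215/(12*(-1/647)) + 311706*(-1/463241) = -73215/(-12/647) - 311706/463241 = -73215*(-647/12) - 311706/463241 = 15790035/4 - 311706/463241 = 7314590356611/1852964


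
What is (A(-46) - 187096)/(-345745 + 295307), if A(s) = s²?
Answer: 92490/25219 ≈ 3.6675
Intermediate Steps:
(A(-46) - 187096)/(-345745 + 295307) = ((-46)² - 187096)/(-345745 + 295307) = (2116 - 187096)/(-50438) = -184980*(-1/50438) = 92490/25219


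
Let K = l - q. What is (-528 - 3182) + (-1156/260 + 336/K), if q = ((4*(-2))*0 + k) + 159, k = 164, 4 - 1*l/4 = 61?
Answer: -133054729/35815 ≈ -3715.1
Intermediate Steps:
l = -228 (l = 16 - 4*61 = 16 - 244 = -228)
q = 323 (q = ((4*(-2))*0 + 164) + 159 = (-8*0 + 164) + 159 = (0 + 164) + 159 = 164 + 159 = 323)
K = -551 (K = -228 - 1*323 = -228 - 323 = -551)
(-528 - 3182) + (-1156/260 + 336/K) = (-528 - 3182) + (-1156/260 + 336/(-551)) = -3710 + (-1156*1/260 + 336*(-1/551)) = -3710 + (-289/65 - 336/551) = -3710 - 181079/35815 = -133054729/35815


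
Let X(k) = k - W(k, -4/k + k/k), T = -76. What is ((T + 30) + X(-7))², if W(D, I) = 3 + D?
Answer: 2401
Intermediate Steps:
X(k) = -3 (X(k) = k - (3 + k) = k + (-3 - k) = -3)
((T + 30) + X(-7))² = ((-76 + 30) - 3)² = (-46 - 3)² = (-49)² = 2401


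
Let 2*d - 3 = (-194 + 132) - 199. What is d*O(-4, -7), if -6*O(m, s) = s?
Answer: -301/2 ≈ -150.50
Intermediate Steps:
O(m, s) = -s/6
d = -129 (d = 3/2 + ((-194 + 132) - 199)/2 = 3/2 + (-62 - 199)/2 = 3/2 + (1/2)*(-261) = 3/2 - 261/2 = -129)
d*O(-4, -7) = -(-43)*(-7)/2 = -129*7/6 = -301/2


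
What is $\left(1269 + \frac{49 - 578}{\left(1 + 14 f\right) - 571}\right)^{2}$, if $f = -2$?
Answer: $\frac{1090122289}{676} \approx 1.6126 \cdot 10^{6}$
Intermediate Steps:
$\left(1269 + \frac{49 - 578}{\left(1 + 14 f\right) - 571}\right)^{2} = \left(1269 + \frac{49 - 578}{\left(1 + 14 \left(-2\right)\right) - 571}\right)^{2} = \left(1269 - \frac{529}{\left(1 - 28\right) - 571}\right)^{2} = \left(1269 - \frac{529}{-27 - 571}\right)^{2} = \left(1269 - \frac{529}{-598}\right)^{2} = \left(1269 - - \frac{23}{26}\right)^{2} = \left(1269 + \frac{23}{26}\right)^{2} = \left(\frac{33017}{26}\right)^{2} = \frac{1090122289}{676}$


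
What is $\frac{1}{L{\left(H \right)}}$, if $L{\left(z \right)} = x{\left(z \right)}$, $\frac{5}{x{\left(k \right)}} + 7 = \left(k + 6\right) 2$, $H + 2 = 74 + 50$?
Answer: $\frac{249}{5} \approx 49.8$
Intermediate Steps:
$H = 122$ ($H = -2 + \left(74 + 50\right) = -2 + 124 = 122$)
$x{\left(k \right)} = \frac{5}{5 + 2 k}$ ($x{\left(k \right)} = \frac{5}{-7 + \left(k + 6\right) 2} = \frac{5}{-7 + \left(6 + k\right) 2} = \frac{5}{-7 + \left(12 + 2 k\right)} = \frac{5}{5 + 2 k}$)
$L{\left(z \right)} = \frac{5}{5 + 2 z}$
$\frac{1}{L{\left(H \right)}} = \frac{1}{5 \frac{1}{5 + 2 \cdot 122}} = \frac{1}{5 \frac{1}{5 + 244}} = \frac{1}{5 \cdot \frac{1}{249}} = \frac{1}{\frac{5}{249}} = \frac{249}{5}$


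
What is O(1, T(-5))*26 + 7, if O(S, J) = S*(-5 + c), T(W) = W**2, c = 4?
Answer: -19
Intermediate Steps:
O(S, J) = -S (O(S, J) = S*(-5 + 4) = S*(-1) = -S)
O(1, T(-5))*26 + 7 = -1*1*26 + 7 = -1*26 + 7 = -26 + 7 = -19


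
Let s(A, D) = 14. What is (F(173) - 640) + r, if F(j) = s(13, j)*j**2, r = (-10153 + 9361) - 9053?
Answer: 408521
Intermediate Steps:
r = -9845 (r = -792 - 9053 = -9845)
F(j) = 14*j**2
(F(173) - 640) + r = (14*173**2 - 640) - 9845 = (14*29929 - 640) - 9845 = (419006 - 640) - 9845 = 418366 - 9845 = 408521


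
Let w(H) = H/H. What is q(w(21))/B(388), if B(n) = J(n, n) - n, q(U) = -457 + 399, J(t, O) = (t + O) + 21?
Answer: -58/409 ≈ -0.14181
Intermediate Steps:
J(t, O) = 21 + O + t (J(t, O) = (O + t) + 21 = 21 + O + t)
w(H) = 1
q(U) = -58
B(n) = 21 + n (B(n) = (21 + n + n) - n = (21 + 2*n) - n = 21 + n)
q(w(21))/B(388) = -58/(21 + 388) = -58/409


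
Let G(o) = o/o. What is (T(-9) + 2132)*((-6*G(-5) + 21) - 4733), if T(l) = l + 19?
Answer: -10105956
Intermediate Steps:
G(o) = 1
T(l) = 19 + l
(T(-9) + 2132)*((-6*G(-5) + 21) - 4733) = ((19 - 9) + 2132)*((-6*1 + 21) - 4733) = (10 + 2132)*((-6 + 21) - 4733) = 2142*(15 - 4733) = 2142*(-4718) = -10105956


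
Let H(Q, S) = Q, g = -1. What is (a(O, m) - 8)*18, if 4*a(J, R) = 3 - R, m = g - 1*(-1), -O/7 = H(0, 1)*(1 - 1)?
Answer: -261/2 ≈ -130.50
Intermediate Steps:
O = 0 (O = -0*(1 - 1) = -0*0 = -7*0 = 0)
m = 0 (m = -1 - 1*(-1) = -1 + 1 = 0)
a(J, R) = ¾ - R/4 (a(J, R) = (3 - R)/4 = ¾ - R/4)
(a(O, m) - 8)*18 = ((¾ - ¼*0) - 8)*18 = ((¾ + 0) - 8)*18 = (¾ - 8)*18 = -29/4*18 = -261/2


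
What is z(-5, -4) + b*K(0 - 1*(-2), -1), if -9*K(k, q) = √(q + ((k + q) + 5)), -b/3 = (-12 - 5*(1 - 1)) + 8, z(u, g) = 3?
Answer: 3 - 4*√5/3 ≈ 0.018576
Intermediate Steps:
b = 12 (b = -3*((-12 - 5*(1 - 1)) + 8) = -3*((-12 - 5*0) + 8) = -3*((-12 - 1*0) + 8) = -3*((-12 + 0) + 8) = -3*(-12 + 8) = -3*(-4) = 12)
K(k, q) = -√(5 + k + 2*q)/9 (K(k, q) = -√(q + ((k + q) + 5))/9 = -√(q + (5 + k + q))/9 = -√(5 + k + 2*q)/9)
z(-5, -4) + b*K(0 - 1*(-2), -1) = 3 + 12*(-√(5 + (0 - 1*(-2)) + 2*(-1))/9) = 3 + 12*(-√(5 + (0 + 2) - 2)/9) = 3 + 12*(-√(5 + 2 - 2)/9) = 3 + 12*(-√5/9) = 3 - 4*√5/3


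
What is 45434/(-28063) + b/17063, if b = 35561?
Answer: 222708001/478838969 ≈ 0.46510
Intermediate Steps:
45434/(-28063) + b/17063 = 45434/(-28063) + 35561/17063 = 45434*(-1/28063) + 35561*(1/17063) = -45434/28063 + 35561/17063 = 222708001/478838969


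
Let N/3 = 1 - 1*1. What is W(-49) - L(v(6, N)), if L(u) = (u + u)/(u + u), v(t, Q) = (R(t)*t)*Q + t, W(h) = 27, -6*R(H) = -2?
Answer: 26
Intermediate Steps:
R(H) = ⅓ (R(H) = -⅙*(-2) = ⅓)
N = 0 (N = 3*(1 - 1*1) = 3*(1 - 1) = 3*0 = 0)
v(t, Q) = t + Q*t/3 (v(t, Q) = (t/3)*Q + t = Q*t/3 + t = t + Q*t/3)
L(u) = 1 (L(u) = (2*u)/((2*u)) = (2*u)*(1/(2*u)) = 1)
W(-49) - L(v(6, N)) = 27 - 1*1 = 27 - 1 = 26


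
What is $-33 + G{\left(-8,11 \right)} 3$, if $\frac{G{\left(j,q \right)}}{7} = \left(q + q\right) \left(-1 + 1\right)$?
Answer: $-33$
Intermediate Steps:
$G{\left(j,q \right)} = 0$ ($G{\left(j,q \right)} = 7 \left(q + q\right) \left(-1 + 1\right) = 7 \cdot 2 q 0 = 7 \cdot 0 = 0$)
$-33 + G{\left(-8,11 \right)} 3 = -33 + 0 \cdot 3 = -33 + 0 = -33$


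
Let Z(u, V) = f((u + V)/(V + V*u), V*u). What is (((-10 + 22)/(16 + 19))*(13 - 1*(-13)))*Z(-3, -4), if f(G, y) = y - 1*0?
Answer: 3744/35 ≈ 106.97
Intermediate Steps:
f(G, y) = y (f(G, y) = y + 0 = y)
Z(u, V) = V*u
(((-10 + 22)/(16 + 19))*(13 - 1*(-13)))*Z(-3, -4) = (((-10 + 22)/(16 + 19))*(13 - 1*(-13)))*(-4*(-3)) = ((12/35)*(13 + 13))*12 = ((12*(1/35))*26)*12 = ((12/35)*26)*12 = (312/35)*12 = 3744/35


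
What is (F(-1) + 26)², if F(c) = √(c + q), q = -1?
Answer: (26 + I*√2)² ≈ 674.0 + 73.539*I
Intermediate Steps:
F(c) = √(-1 + c) (F(c) = √(c - 1) = √(-1 + c))
(F(-1) + 26)² = (√(-1 - 1) + 26)² = (√(-2) + 26)² = (I*√2 + 26)² = (26 + I*√2)²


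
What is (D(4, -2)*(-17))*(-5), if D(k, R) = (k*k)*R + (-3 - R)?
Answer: -2805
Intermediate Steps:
D(k, R) = -3 - R + R*k² (D(k, R) = k²*R + (-3 - R) = R*k² + (-3 - R) = -3 - R + R*k²)
(D(4, -2)*(-17))*(-5) = ((-3 - 1*(-2) - 2*4²)*(-17))*(-5) = ((-3 + 2 - 2*16)*(-17))*(-5) = ((-3 + 2 - 32)*(-17))*(-5) = -33*(-17)*(-5) = 561*(-5) = -2805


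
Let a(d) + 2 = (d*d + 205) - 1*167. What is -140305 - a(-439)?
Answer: -333062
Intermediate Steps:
a(d) = 36 + d**2 (a(d) = -2 + ((d*d + 205) - 1*167) = -2 + ((d**2 + 205) - 167) = -2 + ((205 + d**2) - 167) = -2 + (38 + d**2) = 36 + d**2)
-140305 - a(-439) = -140305 - (36 + (-439)**2) = -140305 - (36 + 192721) = -140305 - 1*192757 = -140305 - 192757 = -333062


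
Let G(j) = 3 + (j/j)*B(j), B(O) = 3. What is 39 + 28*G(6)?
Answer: 207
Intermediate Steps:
G(j) = 6 (G(j) = 3 + (j/j)*3 = 3 + 1*3 = 3 + 3 = 6)
39 + 28*G(6) = 39 + 28*6 = 39 + 168 = 207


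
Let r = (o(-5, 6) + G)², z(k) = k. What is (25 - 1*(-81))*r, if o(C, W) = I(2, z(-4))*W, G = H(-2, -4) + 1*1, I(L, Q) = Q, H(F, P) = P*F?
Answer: 23850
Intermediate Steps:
H(F, P) = F*P
G = 9 (G = -2*(-4) + 1*1 = 8 + 1 = 9)
o(C, W) = -4*W
r = 225 (r = (-4*6 + 9)² = (-24 + 9)² = (-15)² = 225)
(25 - 1*(-81))*r = (25 - 1*(-81))*225 = (25 + 81)*225 = 106*225 = 23850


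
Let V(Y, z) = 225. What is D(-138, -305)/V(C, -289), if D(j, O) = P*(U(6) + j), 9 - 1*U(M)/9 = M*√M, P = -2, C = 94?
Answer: 38/75 + 12*√6/25 ≈ 1.6824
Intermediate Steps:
U(M) = 81 - 9*M^(3/2) (U(M) = 81 - 9*M*√M = 81 - 9*M^(3/2))
D(j, O) = -162 - 2*j + 108*√6 (D(j, O) = -2*((81 - 54*√6) + j) = -2*(81 + j - 54*√6) = -162 - 2*j + 108*√6)
D(-138, -305)/V(C, -289) = (-162 - 2*(-138) + 108*√6)/225 = (-162 + 276 + 108*√6)*(1/225) = (114 + 108*√6)*(1/225) = 38/75 + 12*√6/25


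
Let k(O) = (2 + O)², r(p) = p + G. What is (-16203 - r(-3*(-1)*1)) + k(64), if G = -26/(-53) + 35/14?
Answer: -1256417/106 ≈ -11853.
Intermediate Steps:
G = 317/106 (G = -26*(-1/53) + 35*(1/14) = 26/53 + 5/2 = 317/106 ≈ 2.9906)
r(p) = 317/106 + p (r(p) = p + 317/106 = 317/106 + p)
(-16203 - r(-3*(-1)*1)) + k(64) = (-16203 - (317/106 - 3*(-1)*1)) + (2 + 64)² = (-16203 - (317/106 + 3*1)) + 66² = (-16203 - (317/106 + 3)) + 4356 = (-16203 - 1*635/106) + 4356 = (-16203 - 635/106) + 4356 = -1718153/106 + 4356 = -1256417/106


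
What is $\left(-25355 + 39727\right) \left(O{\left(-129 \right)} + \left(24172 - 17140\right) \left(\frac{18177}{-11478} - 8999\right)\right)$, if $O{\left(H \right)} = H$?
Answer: $- \frac{1740133619695860}{1913} \approx -9.0964 \cdot 10^{11}$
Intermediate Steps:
$\left(-25355 + 39727\right) \left(O{\left(-129 \right)} + \left(24172 - 17140\right) \left(\frac{18177}{-11478} - 8999\right)\right) = \left(-25355 + 39727\right) \left(-129 + \left(24172 - 17140\right) \left(\frac{18177}{-11478} - 8999\right)\right) = 14372 \left(-129 + 7032 \left(18177 \left(- \frac{1}{11478}\right) - 8999\right)\right) = 14372 \left(-129 + 7032 \left(- \frac{6059}{3826} - 8999\right)\right) = 14372 \left(-129 + 7032 \left(- \frac{34436233}{3826}\right)\right) = 14372 \left(-129 - \frac{121077795228}{1913}\right) = 14372 \left(- \frac{121078042005}{1913}\right) = - \frac{1740133619695860}{1913}$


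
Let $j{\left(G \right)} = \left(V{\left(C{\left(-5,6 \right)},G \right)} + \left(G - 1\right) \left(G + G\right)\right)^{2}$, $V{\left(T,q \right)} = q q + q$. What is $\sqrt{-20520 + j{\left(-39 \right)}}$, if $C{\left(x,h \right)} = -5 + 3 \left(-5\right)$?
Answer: $138 \sqrt{1111} \approx 4599.8$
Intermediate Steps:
$C{\left(x,h \right)} = -20$ ($C{\left(x,h \right)} = -5 - 15 = -20$)
$V{\left(T,q \right)} = q + q^{2}$ ($V{\left(T,q \right)} = q^{2} + q = q + q^{2}$)
$j{\left(G \right)} = \left(G \left(1 + G\right) + 2 G \left(-1 + G\right)\right)^{2}$ ($j{\left(G \right)} = \left(G \left(1 + G\right) + \left(G - 1\right) \left(G + G\right)\right)^{2} = \left(G \left(1 + G\right) + \left(-1 + G\right) 2 G\right)^{2} = \left(G \left(1 + G\right) + 2 G \left(-1 + G\right)\right)^{2}$)
$\sqrt{-20520 + j{\left(-39 \right)}} = \sqrt{-20520 + \left(-39\right)^{2} \left(-1 + 3 \left(-39\right)\right)^{2}} = \sqrt{-20520 + 1521 \left(-1 - 117\right)^{2}} = \sqrt{-20520 + 1521 \left(-118\right)^{2}} = \sqrt{-20520 + 1521 \cdot 13924} = \sqrt{-20520 + 21178404} = \sqrt{21157884} = 138 \sqrt{1111}$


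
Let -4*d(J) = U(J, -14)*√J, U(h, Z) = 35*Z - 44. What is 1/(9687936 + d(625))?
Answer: 2/19382547 ≈ 1.0319e-7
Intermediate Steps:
U(h, Z) = -44 + 35*Z
d(J) = 267*√J/2 (d(J) = -(-44 + 35*(-14))*√J/4 = -(-44 - 490)*√J/4 = -(-267)*√J/2 = 267*√J/2)
1/(9687936 + d(625)) = 1/(9687936 + 267*√625/2) = 1/(9687936 + (267/2)*25) = 1/(9687936 + 6675/2) = 1/(19382547/2) = 2/19382547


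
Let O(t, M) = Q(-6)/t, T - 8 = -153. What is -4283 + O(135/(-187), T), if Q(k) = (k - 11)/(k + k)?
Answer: -6941639/1620 ≈ -4285.0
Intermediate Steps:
Q(k) = (-11 + k)/(2*k) (Q(k) = (-11 + k)/((2*k)) = (-11 + k)*(1/(2*k)) = (-11 + k)/(2*k))
T = -145 (T = 8 - 153 = -145)
O(t, M) = 17/(12*t) (O(t, M) = ((½)*(-11 - 6)/(-6))/t = ((½)*(-⅙)*(-17))/t = 17/(12*t))
-4283 + O(135/(-187), T) = -4283 + 17/(12*((135/(-187)))) = -4283 + 17/(12*((135*(-1/187)))) = -4283 + 17/(12*(-135/187)) = -4283 + (17/12)*(-187/135) = -4283 - 3179/1620 = -6941639/1620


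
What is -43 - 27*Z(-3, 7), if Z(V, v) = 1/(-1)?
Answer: -16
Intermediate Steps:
Z(V, v) = -1
-43 - 27*Z(-3, 7) = -43 - 27*(-1) = -43 + 27 = -16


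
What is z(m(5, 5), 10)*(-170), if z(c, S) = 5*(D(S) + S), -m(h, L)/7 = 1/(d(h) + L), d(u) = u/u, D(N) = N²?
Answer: -93500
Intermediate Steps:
d(u) = 1
m(h, L) = -7/(1 + L)
z(c, S) = 5*S + 5*S² (z(c, S) = 5*(S² + S) = 5*(S + S²) = 5*S + 5*S²)
z(m(5, 5), 10)*(-170) = (5*10*(1 + 10))*(-170) = (5*10*11)*(-170) = 550*(-170) = -93500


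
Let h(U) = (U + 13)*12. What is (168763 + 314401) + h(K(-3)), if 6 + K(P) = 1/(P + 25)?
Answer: 5315734/11 ≈ 4.8325e+5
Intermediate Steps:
K(P) = -6 + 1/(25 + P) (K(P) = -6 + 1/(P + 25) = -6 + 1/(25 + P))
h(U) = 156 + 12*U (h(U) = (13 + U)*12 = 156 + 12*U)
(168763 + 314401) + h(K(-3)) = (168763 + 314401) + (156 + 12*((-149 - 6*(-3))/(25 - 3))) = 483164 + (156 + 12*((-149 + 18)/22)) = 483164 + (156 + 12*((1/22)*(-131))) = 483164 + (156 + 12*(-131/22)) = 483164 + (156 - 786/11) = 483164 + 930/11 = 5315734/11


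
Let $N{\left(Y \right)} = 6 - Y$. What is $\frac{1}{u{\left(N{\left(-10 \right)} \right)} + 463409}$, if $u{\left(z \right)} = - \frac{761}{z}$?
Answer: $\frac{16}{7413783} \approx 2.1581 \cdot 10^{-6}$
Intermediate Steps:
$\frac{1}{u{\left(N{\left(-10 \right)} \right)} + 463409} = \frac{1}{- \frac{761}{6 - -10} + 463409} = \frac{1}{- \frac{761}{6 + 10} + 463409} = \frac{1}{- \frac{761}{16} + 463409} = \frac{1}{\frac{7413783}{16}} = \frac{16}{7413783}$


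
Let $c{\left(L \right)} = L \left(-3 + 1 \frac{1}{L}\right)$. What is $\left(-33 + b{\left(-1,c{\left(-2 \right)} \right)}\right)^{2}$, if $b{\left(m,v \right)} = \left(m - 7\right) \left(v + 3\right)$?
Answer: $12769$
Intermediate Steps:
$c{\left(L \right)} = L \left(-3 + \frac{1}{L}\right)$
$b{\left(m,v \right)} = \left(-7 + m\right) \left(3 + v\right)$
$\left(-33 + b{\left(-1,c{\left(-2 \right)} \right)}\right)^{2} = \left(-33 - \left(25 + 6 + 7 \left(1 - -6\right)\right)\right)^{2} = \left(-33 - \left(31 + 7 \left(1 + 6\right)\right)\right)^{2} = \left(-33 - 80\right)^{2} = \left(-113\right)^{2} = 12769$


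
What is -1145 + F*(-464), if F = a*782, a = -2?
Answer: 724551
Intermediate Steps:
F = -1564 (F = -2*782 = -1564)
-1145 + F*(-464) = -1145 - 1564*(-464) = -1145 + 725696 = 724551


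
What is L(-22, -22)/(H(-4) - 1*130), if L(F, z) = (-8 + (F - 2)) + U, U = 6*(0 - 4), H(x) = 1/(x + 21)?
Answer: 952/2209 ≈ 0.43096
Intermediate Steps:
H(x) = 1/(21 + x)
U = -24 (U = 6*(-4) = -24)
L(F, z) = -34 + F (L(F, z) = (-8 + (F - 2)) - 24 = (-8 + (-2 + F)) - 24 = (-10 + F) - 24 = -34 + F)
L(-22, -22)/(H(-4) - 1*130) = (-34 - 22)/(1/(21 - 4) - 1*130) = -56/(1/17 - 130) = -56/(-2209/17) = -56*(-17/2209) = 952/2209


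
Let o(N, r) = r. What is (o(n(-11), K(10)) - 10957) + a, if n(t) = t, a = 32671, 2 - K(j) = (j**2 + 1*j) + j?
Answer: 21596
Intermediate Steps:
K(j) = 2 - j**2 - 2*j (K(j) = 2 - ((j**2 + 1*j) + j) = 2 - ((j**2 + j) + j) = 2 - ((j + j**2) + j) = 2 - (j**2 + 2*j) = 2 + (-j**2 - 2*j) = 2 - j**2 - 2*j)
(o(n(-11), K(10)) - 10957) + a = ((2 - 1*10**2 - 2*10) - 10957) + 32671 = ((2 - 1*100 - 20) - 10957) + 32671 = ((2 - 100 - 20) - 10957) + 32671 = (-118 - 10957) + 32671 = -11075 + 32671 = 21596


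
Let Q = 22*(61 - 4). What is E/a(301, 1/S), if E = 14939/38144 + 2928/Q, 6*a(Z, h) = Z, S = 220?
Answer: 65209569/1199800448 ≈ 0.054350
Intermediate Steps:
Q = 1254 (Q = 22*57 = 1254)
a(Z, h) = Z/6
E = 21736523/7972096 (E = 14939/38144 + 2928/1254 = 14939*(1/38144) + 2928*(1/1254) = 14939/38144 + 488/209 = 21736523/7972096 ≈ 2.7266)
E/a(301, 1/S) = 21736523/(7972096*(((⅙)*301))) = 21736523/(7972096*(301/6)) = (21736523/7972096)*(6/301) = 65209569/1199800448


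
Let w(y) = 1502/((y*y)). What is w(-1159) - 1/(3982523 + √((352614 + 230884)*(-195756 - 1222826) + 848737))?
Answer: 25060369344177293/22416980075119616468 + I*√827738911099/16688228356628 ≈ 0.0011179 + 5.4518e-8*I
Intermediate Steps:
w(y) = 1502/y² (w(y) = 1502/(y²) = 1502/y²)
w(-1159) - 1/(3982523 + √((352614 + 230884)*(-195756 - 1222826) + 848737)) = 1502/(-1159)² - 1/(3982523 + √((352614 + 230884)*(-195756 - 1222826) + 848737)) = 1502*(1/1343281) - 1/(3982523 + √(583498*(-1418582) + 848737)) = 1502/1343281 - 1/(3982523 + √(-827739759836 + 848737)) = 1502/1343281 - 1/(3982523 + √(-827738911099)) = 1502/1343281 - 1/(3982523 + I*√827738911099)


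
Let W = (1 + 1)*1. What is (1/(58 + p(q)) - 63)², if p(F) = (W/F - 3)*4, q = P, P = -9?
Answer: 653773761/164836 ≈ 3966.2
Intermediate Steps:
q = -9
W = 2 (W = 2*1 = 2)
p(F) = -12 + 8/F (p(F) = (2/F - 3)*4 = (-3 + 2/F)*4 = -12 + 8/F)
(1/(58 + p(q)) - 63)² = (1/(58 + (-12 + 8/(-9))) - 63)² = (1/(58 + (-12 + 8*(-⅑))) - 63)² = (1/(58 + (-12 - 8/9)) - 63)² = (1/(58 - 116/9) - 63)² = (1/(406/9) - 63)² = (9/406 - 63)² = (-25569/406)² = 653773761/164836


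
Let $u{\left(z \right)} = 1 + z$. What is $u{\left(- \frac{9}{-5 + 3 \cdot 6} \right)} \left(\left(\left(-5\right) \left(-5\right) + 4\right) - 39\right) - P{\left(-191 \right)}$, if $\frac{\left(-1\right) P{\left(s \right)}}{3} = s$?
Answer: $- \frac{7489}{13} \approx -576.08$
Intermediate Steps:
$P{\left(s \right)} = - 3 s$
$u{\left(- \frac{9}{-5 + 3 \cdot 6} \right)} \left(\left(\left(-5\right) \left(-5\right) + 4\right) - 39\right) - P{\left(-191 \right)} = \left(1 - \frac{9}{-5 + 3 \cdot 6}\right) \left(\left(\left(-5\right) \left(-5\right) + 4\right) - 39\right) - \left(-3\right) \left(-191\right) = \left(1 - \frac{9}{-5 + 18}\right) \left(\left(25 + 4\right) - 39\right) - 573 = \left(1 - \frac{9}{13}\right) \left(29 - 39\right) - 573 = \left(1 - \frac{9}{13}\right) \left(-10\right) - 573 = \frac{4}{13} \left(-10\right) - 573 = - \frac{40}{13} - 573 = - \frac{7489}{13}$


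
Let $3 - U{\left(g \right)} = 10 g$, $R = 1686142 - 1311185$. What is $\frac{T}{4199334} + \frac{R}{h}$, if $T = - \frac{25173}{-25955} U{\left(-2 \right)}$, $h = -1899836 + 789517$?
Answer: $- \frac{13622437719221663}{40339263833818810} \approx -0.3377$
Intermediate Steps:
$R = 374957$ ($R = 1686142 - 1311185 = 374957$)
$h = -1110319$
$U{\left(g \right)} = 3 - 10 g$
$T = \frac{578979}{25955}$ ($T = - \frac{25173}{-25955} \left(3 - -20\right) = \left(-25173\right) \left(- \frac{1}{25955}\right) \left(3 + 20\right) = \frac{25173}{25955} \cdot 23 = \frac{578979}{25955} \approx 22.307$)
$\frac{T}{4199334} + \frac{R}{h} = \frac{578979}{25955 \cdot 4199334} + \frac{374957}{-1110319} = \frac{578979}{25955} \cdot \frac{1}{4199334} + 374957 \left(- \frac{1}{1110319}\right) = \frac{192993}{36331237990} - \frac{374957}{1110319} = - \frac{13622437719221663}{40339263833818810}$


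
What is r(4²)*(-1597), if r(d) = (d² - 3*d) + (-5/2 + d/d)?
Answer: -659561/2 ≈ -3.2978e+5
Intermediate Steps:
r(d) = -3/2 + d² - 3*d (r(d) = (d² - 3*d) + (-5*½ + 1) = (d² - 3*d) + (-5/2 + 1) = (d² - 3*d) - 3/2 = -3/2 + d² - 3*d)
r(4²)*(-1597) = (-3/2 + (4²)² - 3*4²)*(-1597) = (-3/2 + 16² - 3*16)*(-1597) = (-3/2 + 256 - 48)*(-1597) = (413/2)*(-1597) = -659561/2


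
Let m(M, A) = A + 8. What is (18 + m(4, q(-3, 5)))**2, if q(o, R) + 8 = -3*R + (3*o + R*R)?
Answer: 361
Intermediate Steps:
q(o, R) = -8 + R**2 - 3*R + 3*o (q(o, R) = -8 + (-3*R + (3*o + R*R)) = -8 + (-3*R + (3*o + R**2)) = -8 + (-3*R + (R**2 + 3*o)) = -8 + (R**2 - 3*R + 3*o) = -8 + R**2 - 3*R + 3*o)
m(M, A) = 8 + A
(18 + m(4, q(-3, 5)))**2 = (18 + (8 + (-8 + 5**2 - 3*5 + 3*(-3))))**2 = (18 + (8 + (-8 + 25 - 15 - 9)))**2 = (18 + (8 - 7))**2 = (18 + 1)**2 = 19**2 = 361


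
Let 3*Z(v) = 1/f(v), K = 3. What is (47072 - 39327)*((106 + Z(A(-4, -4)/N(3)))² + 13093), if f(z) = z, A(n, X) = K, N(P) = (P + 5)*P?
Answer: 1735755185/9 ≈ 1.9286e+8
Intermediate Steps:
N(P) = P*(5 + P) (N(P) = (5 + P)*P = P*(5 + P))
A(n, X) = 3
Z(v) = 1/(3*v)
(47072 - 39327)*((106 + Z(A(-4, -4)/N(3)))² + 13093) = (47072 - 39327)*((106 + 1/(3*((3/((3*(5 + 3)))))))² + 13093) = 7745*((106 + 1/(3*((3/((3*8))))))² + 13093) = 7745*((106 + 1/(3*((3/24))))² + 13093) = 7745*((106 + 1/(3*((3*(1/24)))))² + 13093) = 7745*((106 + 1/(3*(⅛)))² + 13093) = 7745*((106 + (⅓)*8)² + 13093) = 7745*((106 + 8/3)² + 13093) = 7745*((326/3)² + 13093) = 7745*(106276/9 + 13093) = 7745*(224113/9) = 1735755185/9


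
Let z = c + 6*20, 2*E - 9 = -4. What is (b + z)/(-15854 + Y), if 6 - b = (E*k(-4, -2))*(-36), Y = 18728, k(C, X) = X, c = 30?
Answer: -4/479 ≈ -0.0083507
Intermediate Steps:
E = 5/2 (E = 9/2 + (½)*(-4) = 9/2 - 2 = 5/2 ≈ 2.5000)
z = 150 (z = 30 + 6*20 = 30 + 120 = 150)
b = -174 (b = 6 - (5/2)*(-2)*(-36) = 6 - (-5)*(-36) = 6 - 1*180 = 6 - 180 = -174)
(b + z)/(-15854 + Y) = (-174 + 150)/(-15854 + 18728) = -24/2874 = -24*1/2874 = -4/479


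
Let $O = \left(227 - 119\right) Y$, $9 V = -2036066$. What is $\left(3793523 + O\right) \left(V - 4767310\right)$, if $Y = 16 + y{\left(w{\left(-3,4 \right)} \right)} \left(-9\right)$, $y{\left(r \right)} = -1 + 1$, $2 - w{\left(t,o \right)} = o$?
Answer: $- \frac{170565623925856}{9} \approx -1.8952 \cdot 10^{13}$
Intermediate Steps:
$w{\left(t,o \right)} = 2 - o$
$V = - \frac{2036066}{9}$ ($V = \frac{1}{9} \left(-2036066\right) = - \frac{2036066}{9} \approx -2.2623 \cdot 10^{5}$)
$y{\left(r \right)} = 0$
$Y = 16$ ($Y = 16 + 0 \left(-9\right) = 16 + 0 = 16$)
$O = 1728$ ($O = \left(227 - 119\right) 16 = 108 \cdot 16 = 1728$)
$\left(3793523 + O\right) \left(V - 4767310\right) = \left(3793523 + 1728\right) \left(- \frac{2036066}{9} - 4767310\right) = 3795251 \left(- \frac{44941856}{9}\right) = - \frac{170565623925856}{9}$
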